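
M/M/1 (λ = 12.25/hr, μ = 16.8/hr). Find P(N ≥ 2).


ρ = 12.25/16.8 = 0.7292
P(N ≥ n) = ρ^n = 0.7292^2 = 0.531684

Final: 0.531684


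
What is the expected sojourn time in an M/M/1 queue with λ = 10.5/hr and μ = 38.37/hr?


W = 1/(μ−λ) = 1/(38.37 − 10.5) = 1/27.87 = 0.03588 hr

Final: 0.03588 hr


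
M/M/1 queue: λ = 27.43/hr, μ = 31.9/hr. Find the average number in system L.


ρ = λ/μ = 27.43/31.9 = 0.8599
L = ρ/(1−ρ) = 0.8599/(1 − 0.8599) = 0.8599/0.1401 = 6.1365

Final: 6.1365


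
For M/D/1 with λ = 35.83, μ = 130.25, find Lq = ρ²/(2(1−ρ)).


ρ = 35.83/130.25 = 0.2751
M/D/1: Lq = ρ²/(2(1−ρ)) = 0.07567/(2·0.7249) = 0.05219

Final: 0.05219


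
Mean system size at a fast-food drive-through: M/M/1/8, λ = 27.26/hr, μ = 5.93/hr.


ρ = 27.26/5.93 = 4.5970
L = ρ[1 − (K+1)ρ^K + Kρ^(K+1)] / [(1−ρ)(1−ρ^(K+1))]
Numerator: 4.5970·(1 − 9·199420.253999 + 8·916727.845533) = 25462777.520691
Denominator: (-3.5970)·(-916726.845533) = 3297433.999193
L = 25462777.520691/3297433.999193 = 7.7220

Final: 7.7220


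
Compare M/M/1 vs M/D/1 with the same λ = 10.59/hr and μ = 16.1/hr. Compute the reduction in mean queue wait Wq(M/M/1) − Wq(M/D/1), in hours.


ρ = 10.59/16.1 = 0.6578
Wq(M/M/1) = ρ/(μ−λ) = 0.6578/5.51 = 0.11938 hr
Wq(M/D/1) = ρ/(2(μ−λ)) = 0.05969 hr
Savings = 0.11938 − 0.05969 = 0.05969 hr

Final: 0.05969 hr


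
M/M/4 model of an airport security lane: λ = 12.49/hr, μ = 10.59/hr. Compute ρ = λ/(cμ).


ρ = λ/(cμ) = 12.49/(4·10.59) = 12.49/42.36 = 0.2949

Final: 0.2949


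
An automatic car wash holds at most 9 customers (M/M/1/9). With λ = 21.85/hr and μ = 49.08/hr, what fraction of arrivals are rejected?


ρ = λ/μ = 21.85/49.08 = 0.4452
P_K = (1−ρ)ρ^K/(1−ρ^(K+1)) = (0.5548·0.0006869)/(1 − 0.0003058)
= 0.0003811/0.999694 = 0.0003812

Final: 0.0003812


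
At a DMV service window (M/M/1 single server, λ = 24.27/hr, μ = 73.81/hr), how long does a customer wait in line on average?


ρ = 24.27/73.81 = 0.3288
Wq = ρ/(μ−λ) = 0.3288/(73.81 − 24.27) = 0.3288/49.54 = 0.006637 hr

Final: 0.006637 hr


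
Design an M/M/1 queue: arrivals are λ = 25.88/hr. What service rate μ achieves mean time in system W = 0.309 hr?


W = 1/(μ−λ) ⇒ μ − λ = 1/W = 1/0.309 = 3.2362
μ = λ + 1/W = 25.88 + 3.2362 = 29.1162 per hr

Final: 29.1162 /hr


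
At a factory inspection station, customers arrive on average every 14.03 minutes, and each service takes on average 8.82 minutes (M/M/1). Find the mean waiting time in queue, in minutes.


λ = 60/14.03 = 4.2766 /hr
μ = 60/8.82 = 6.8027 /hr
ρ = λ/μ = 4.2766/6.8027 = 0.6287
Wq = ρ/(μ−λ) = 0.6287/(6.8027−4.2766) = 0.24886 hr
In minutes: 0.24886·60 = 14.931 min

Final: 14.931 min


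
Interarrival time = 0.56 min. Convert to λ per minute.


λ = 1/(interarrival time) in consistent units.
1 minute = 1 min, so λ = 1/0.56 = 1.7857 per minute

Final: 1.7857 /min


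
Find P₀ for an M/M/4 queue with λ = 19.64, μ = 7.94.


a = λ/μ = 19.64/7.94 = 2.4736; ρ = a/c = 0.6184
Σ_{k=0}^{3} a^k/k! (terms k=0..3) = 1.00000 + 2.47355 + 3.05923 + 2.52239 = 9.05517
Tail: a^4/(4!(1−ρ)) = 37.43552/(24·0.3816) = 4.08743
P₀ = 1/(9.05517 + 4.08743) = 1/13.14260 = 0.076088

Final: 0.076088


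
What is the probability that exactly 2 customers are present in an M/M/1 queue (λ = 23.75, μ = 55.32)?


ρ = 23.75/55.32 = 0.4293
P_n = (1−ρ)·ρ^n = (1 − 0.4293)·0.4293^2 = 0.5707·0.184316 = 0.105185

Final: 0.105185


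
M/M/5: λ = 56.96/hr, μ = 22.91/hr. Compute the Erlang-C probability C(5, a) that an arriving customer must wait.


a = λ/μ = 2.4863; ρ = a/5 = 0.4973
P₀ = 0.081267 (from M/M/c formula)
C(c,a) = [a^c/(c!(1−ρ))]·P₀ = [95.00019/(120·0.5027)]·0.081267
= 1.57468·0.081267 = 0.127969

Final: 0.127969


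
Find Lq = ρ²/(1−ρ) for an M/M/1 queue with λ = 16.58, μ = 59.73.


ρ = 16.58/59.73 = 0.2776
Lq = ρ²/(1−ρ) = 0.07705/0.7224 = 0.1067

Final: 0.1067


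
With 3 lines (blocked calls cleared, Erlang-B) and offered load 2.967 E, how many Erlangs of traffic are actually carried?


B(3,2.967) = 0.342182 (Erlang-B)
Carried load = a(1 − B) = 2.967·(1 − 0.342182) = 2.967·0.657818 = 1.9517 E

Final: 1.9517 Erlangs


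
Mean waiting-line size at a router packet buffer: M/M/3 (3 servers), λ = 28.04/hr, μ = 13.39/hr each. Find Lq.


a = λ/μ = 2.0941; ρ = a/3 = 0.6980
P₀ = 0.096569
Lq = P₀·a^c·ρ / (c!·(1−ρ)²) = 0.096569·9.18316·0.6980/(6·0.09118)
= 1.13146

Final: 1.13146


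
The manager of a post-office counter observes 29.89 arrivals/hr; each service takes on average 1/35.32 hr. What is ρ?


ρ = λ/μ = 29.89/35.32 = 0.8463

Final: 0.8463


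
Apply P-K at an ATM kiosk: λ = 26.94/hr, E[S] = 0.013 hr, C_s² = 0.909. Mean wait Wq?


ρ = λ·E[S] = 26.94·0.013 = 0.3502
E[S²] = E[S]²(1+C_s²) = 0.013²·(1+0.909) = 0.0003226
Wq = λ·E[S²]/(2(1−ρ)) = 26.94·0.0003226/(2·0.6498) = 0.006688 hr

Final: 0.006688 hr


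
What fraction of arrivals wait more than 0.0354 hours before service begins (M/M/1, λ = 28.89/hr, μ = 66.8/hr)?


ρ = 28.89/66.8 = 0.4325
P(Wq > t) = ρ·e^{−(μ−λ)t} = 0.4325·e^{−1.3420}
= 0.4325·0.261319 = 0.113016

Final: 0.113016


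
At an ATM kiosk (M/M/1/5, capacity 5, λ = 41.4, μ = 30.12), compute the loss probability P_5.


ρ = λ/μ = 41.4/30.12 = 1.3745
P_K = (1−ρ)ρ^K/(1−ρ^(K+1)) = (-0.3745·4.905992)/(1 − 6.743296)
= -1.837304/-5.743296 = 0.319904

Final: 0.319904


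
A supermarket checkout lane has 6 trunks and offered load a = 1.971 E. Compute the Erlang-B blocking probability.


B(c,a) = (a^c/c!) / Σ_{k=0}^{c} a^k/k!
a^6/6! = 0.081431
Σ terms (k=0..6): 1.00000 + 1.97100 + 1.94242 + 1.27617 + 0.62883 + 0.24789 + 0.08143 = 7.147740
B = 0.081431/7.147740 = 0.011392

Final: 0.011392


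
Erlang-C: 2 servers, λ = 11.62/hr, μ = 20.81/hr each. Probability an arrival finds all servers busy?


a = λ/μ = 0.5584; ρ = a/2 = 0.2792
P₀ = 0.563486 (from M/M/c formula)
C(c,a) = [a^c/(c!(1−ρ))]·P₀ = [0.31179/(2·0.7208)]·0.563486
= 0.21628·0.563486 = 0.121871

Final: 0.121871


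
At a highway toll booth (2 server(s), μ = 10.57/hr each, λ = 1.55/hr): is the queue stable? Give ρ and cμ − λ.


Total capacity cμ = 2·10.57 = 21.14/hr
ρ = λ/(cμ) = 1.55/21.14 = 0.07332
Stable ⇔ ρ < 1: YES
Spare capacity = cμ − λ = 21.14 − 1.55 = 19.59/hr

Final: ρ = 0.07332; stable; margin = 19.59/hr


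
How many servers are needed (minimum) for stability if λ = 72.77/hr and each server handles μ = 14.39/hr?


Stability requires cμ > λ ⇔ c > λ/μ.
λ/μ = 72.77/14.39 = 5.0570
Minimum integer c = ⌊5.0570⌋ + 1 = 6
Check: 6·14.39 = 86.34 > 72.77, while 5·14.39 = 71.95 ≤ 72.77

Final: 6 servers


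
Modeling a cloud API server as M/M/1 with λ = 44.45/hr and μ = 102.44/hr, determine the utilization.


ρ = λ/μ = 44.45/102.44 = 0.4339

Final: 0.4339


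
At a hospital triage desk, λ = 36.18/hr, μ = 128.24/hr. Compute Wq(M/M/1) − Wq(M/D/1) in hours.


ρ = 36.18/128.24 = 0.2821
Wq(M/M/1) = ρ/(μ−λ) = 0.2821/92.06 = 0.003065 hr
Wq(M/D/1) = ρ/(2(μ−λ)) = 0.001532 hr
Savings = 0.003065 − 0.001532 = 0.001532 hr

Final: 0.001532 hr


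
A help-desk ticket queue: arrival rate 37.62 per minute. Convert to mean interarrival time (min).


Mean interarrival time = 1/λ = 1/37.62 minute = 0.02658 minute
In minutes: 0.02658 × 1 = 0.02658 min

Final: 0.02658 min


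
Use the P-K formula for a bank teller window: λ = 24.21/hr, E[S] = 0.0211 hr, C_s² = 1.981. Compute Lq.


ρ = λ·E[S] = 24.21·0.0211 = 0.5108
Lq = ρ²(1+C_s²)/(2(1−ρ)) = 0.2609·(1+1.981)/(2·0.4892)
= 0.2609·2.9810/0.9783 = 0.79511

Final: 0.79511


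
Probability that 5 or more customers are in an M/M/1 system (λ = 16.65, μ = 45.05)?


ρ = 16.65/45.05 = 0.3696
P(N ≥ n) = ρ^n = 0.3696^5 = 0.006896

Final: 0.006896


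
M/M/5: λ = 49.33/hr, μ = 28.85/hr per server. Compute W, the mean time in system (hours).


a = 1.7099; ρ = 0.3420; P₀ = 0.180304
Lq = P₀·a^c·ρ/(c!(1−ρ)²) = 0.01734
Wq = Lq/λ = 0.01734/49.33 = 0.0003516 hr
W = Wq + 1/μ = 0.0003516 + 0.03466 = 0.03501 hr

Final: 0.03501 hr


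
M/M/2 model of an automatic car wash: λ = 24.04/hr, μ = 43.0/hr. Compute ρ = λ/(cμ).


ρ = λ/(cμ) = 24.04/(2·43.0) = 24.04/86.00 = 0.2795

Final: 0.2795


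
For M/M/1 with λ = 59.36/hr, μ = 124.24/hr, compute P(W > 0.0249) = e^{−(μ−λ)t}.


W ~ Exponential(μ−λ) for M/M/1.
μ − λ = 124.24 − 59.36 = 64.8800
P(W > t) = e^{−(μ−λ)t} = e^{−1.6155} = 0.198789

Final: 0.198789


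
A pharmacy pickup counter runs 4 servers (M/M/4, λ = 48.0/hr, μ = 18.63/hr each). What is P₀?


a = λ/μ = 48.0/18.63 = 2.5765; ρ = a/c = 0.6441
Σ_{k=0}^{3} a^k/k! (terms k=0..3) = 1.00000 + 2.57649 + 3.31915 + 2.85058 = 9.74622
Tail: a^4/(4!(1−ρ)) = 44.06700/(24·0.3559) = 5.15943
P₀ = 1/(9.74622 + 5.15943) = 1/14.90565 = 0.067089

Final: 0.067089


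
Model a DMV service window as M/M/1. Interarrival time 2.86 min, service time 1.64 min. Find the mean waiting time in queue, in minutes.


λ = 60/2.86 = 20.9790 /hr
μ = 60/1.64 = 36.5854 /hr
ρ = λ/μ = 20.9790/36.5854 = 0.5734
Wq = ρ/(μ−λ) = 0.5734/(36.5854−20.9790) = 0.03674 hr
In minutes: 0.03674·60 = 2.205 min

Final: 2.205 min


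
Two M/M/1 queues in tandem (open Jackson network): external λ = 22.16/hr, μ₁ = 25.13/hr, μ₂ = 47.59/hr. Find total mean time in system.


Each node sees arrival rate λ = 22.16/hr (tandem ⇒ throughput preserved).
W₁ = 1/(μ₁−λ) = 1/(25.13−22.16) = 0.33670 hr
W₂ = 1/(μ₂−λ) = 1/(47.59−22.16) = 0.03932 hr
W_total = W₁ + W₂ = 0.33670 + 0.03932 = 0.37602 hr

Final: 0.37602 hr


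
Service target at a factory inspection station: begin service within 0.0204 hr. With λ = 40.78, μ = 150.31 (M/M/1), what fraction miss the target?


ρ = 40.78/150.31 = 0.2713
P(Wq > t) = ρ·e^{−(μ−λ)t} = 0.2713·e^{−2.2344}
= 0.2713·0.107055 = 0.029045

Final: 0.029045


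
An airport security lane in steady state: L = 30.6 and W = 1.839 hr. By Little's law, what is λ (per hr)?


λ = L/W = 30.6/1.839 = 16.6395 /hr

Final: 16.6395 /hr


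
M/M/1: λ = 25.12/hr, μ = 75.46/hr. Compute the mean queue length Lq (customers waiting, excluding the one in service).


ρ = 25.12/75.46 = 0.3329
Lq = ρ²/(1−ρ) = 0.1108/0.6671 = 0.1661

Final: 0.1661


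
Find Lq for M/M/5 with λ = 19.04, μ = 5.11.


a = λ/μ = 3.7260; ρ = a/5 = 0.7452
P₀ = 0.019302
Lq = P₀·a^c·ρ / (c!·(1−ρ)²) = 0.019302·718.17490·0.7452/(120·0.06492)
= 1.32599

Final: 1.32599


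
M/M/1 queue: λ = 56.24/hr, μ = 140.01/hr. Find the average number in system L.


ρ = λ/μ = 56.24/140.01 = 0.4017
L = ρ/(1−ρ) = 0.4017/(1 − 0.4017) = 0.4017/0.5983 = 0.6714

Final: 0.6714


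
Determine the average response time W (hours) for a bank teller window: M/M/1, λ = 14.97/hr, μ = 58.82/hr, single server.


W = 1/(μ−λ) = 1/(58.82 − 14.97) = 1/43.85 = 0.02281 hr

Final: 0.02281 hr


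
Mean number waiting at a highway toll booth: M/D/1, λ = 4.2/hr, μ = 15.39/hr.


ρ = 4.2/15.39 = 0.2729
M/D/1: Lq = ρ²/(2(1−ρ)) = 0.07448/(2·0.7271) = 0.05122

Final: 0.05122


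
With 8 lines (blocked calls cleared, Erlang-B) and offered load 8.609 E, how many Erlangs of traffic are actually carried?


B(8,8.609) = 0.268691 (Erlang-B)
Carried load = a(1 − B) = 8.609·(1 − 0.268691) = 8.609·0.731309 = 6.2958 E

Final: 6.2958 Erlangs


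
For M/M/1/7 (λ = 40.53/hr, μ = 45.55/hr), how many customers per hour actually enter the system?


ρ = 0.8898; P_K = (1−ρ)ρ^7/(1−ρ^8) = 0.080166
λ_eff = λ(1 − P_K) = 40.53·(1 − 0.080166) = 40.53·0.919834 = 37.2809 /hr

Final: 37.2809 /hr


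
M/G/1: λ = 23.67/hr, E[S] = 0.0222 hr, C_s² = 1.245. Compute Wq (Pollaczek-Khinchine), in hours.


ρ = λ·E[S] = 23.67·0.0222 = 0.5255
E[S²] = E[S]²(1+C_s²) = 0.0222²·(1+1.245) = 0.001106
Wq = λ·E[S²]/(2(1−ρ)) = 23.67·0.001106/(2·0.4745) = 0.02760 hr

Final: 0.02760 hr


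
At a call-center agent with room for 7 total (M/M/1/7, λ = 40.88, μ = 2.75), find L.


ρ = 40.88/2.75 = 14.8655
L = ρ[1 − (K+1)ρ^K + Kρ^(K+1)] / [(1−ρ)(1−ρ^(K+1))]
Numerator: 14.8655·(1 − 8·160415878.159830 + 7·2384654945.154127) = 229065618310.107025
Denominator: (-13.8655)·(-2384654944.154127) = 33064324734.762501
L = 229065618310.107025/33064324734.762501 = 6.9279

Final: 6.9279


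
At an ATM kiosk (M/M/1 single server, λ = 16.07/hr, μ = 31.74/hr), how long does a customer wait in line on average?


ρ = 16.07/31.74 = 0.5063
Wq = ρ/(μ−λ) = 0.5063/(31.74 − 16.07) = 0.5063/15.67 = 0.03231 hr

Final: 0.03231 hr


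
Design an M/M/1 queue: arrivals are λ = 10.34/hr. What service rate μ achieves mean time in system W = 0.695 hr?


W = 1/(μ−λ) ⇒ μ − λ = 1/W = 1/0.695 = 1.4388
μ = λ + 1/W = 10.34 + 1.4388 = 11.7788 per hr

Final: 11.7788 /hr


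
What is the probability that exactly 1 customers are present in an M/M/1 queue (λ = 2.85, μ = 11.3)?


ρ = 2.85/11.3 = 0.2522
P_n = (1−ρ)·ρ^n = (1 − 0.2522)·0.2522^1 = 0.7478·0.252212 = 0.188601

Final: 0.188601


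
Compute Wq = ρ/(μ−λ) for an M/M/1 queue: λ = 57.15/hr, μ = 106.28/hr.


ρ = 57.15/106.28 = 0.5377
Wq = ρ/(μ−λ) = 0.5377/(106.28 − 57.15) = 0.5377/49.13 = 0.01095 hr

Final: 0.01095 hr


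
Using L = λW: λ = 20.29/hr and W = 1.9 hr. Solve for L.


L = λW = 20.29·1.9 = 38.5510

Final: 38.5510


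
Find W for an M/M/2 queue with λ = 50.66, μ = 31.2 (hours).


a = 1.6237; ρ = 0.8119; P₀ = 0.103839
Lq = P₀·a^c·ρ/(c!(1−ρ)²) = 3.13952
Wq = Lq/λ = 3.13952/50.66 = 0.06197 hr
W = Wq + 1/μ = 0.06197 + 0.03205 = 0.09402 hr

Final: 0.09402 hr


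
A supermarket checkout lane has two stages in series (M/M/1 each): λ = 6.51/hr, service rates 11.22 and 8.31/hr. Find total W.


Each node sees arrival rate λ = 6.51/hr (tandem ⇒ throughput preserved).
W₁ = 1/(μ₁−λ) = 1/(11.22−6.51) = 0.21231 hr
W₂ = 1/(μ₂−λ) = 1/(8.31−6.51) = 0.55556 hr
W_total = W₁ + W₂ = 0.21231 + 0.55556 = 0.76787 hr

Final: 0.76787 hr


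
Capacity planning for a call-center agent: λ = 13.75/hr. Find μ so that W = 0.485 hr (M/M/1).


W = 1/(μ−λ) ⇒ μ − λ = 1/W = 1/0.485 = 2.0619
μ = λ + 1/W = 13.75 + 2.0619 = 15.8119 per hr

Final: 15.8119 /hr


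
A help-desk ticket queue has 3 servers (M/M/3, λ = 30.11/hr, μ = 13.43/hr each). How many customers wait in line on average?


a = λ/μ = 2.2420; ρ = a/3 = 0.7473
P₀ = 0.075821
Lq = P₀·a^c·ρ / (c!·(1−ρ)²) = 0.075821·11.26949·0.7473/(6·0.06384)
= 1.66708

Final: 1.66708


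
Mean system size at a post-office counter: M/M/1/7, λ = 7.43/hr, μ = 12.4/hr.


ρ = 7.43/12.4 = 0.5992
L = ρ[1 − (K+1)ρ^K + Kρ^(K+1)] / [(1−ρ)(1−ρ^(K+1))]
Numerator: 0.5992·(1 − 8·0.027731 + 7·0.016616) = 0.535957
Denominator: (0.4008)·(0.983384) = 0.394146
L = 0.535957/0.394146 = 1.3598

Final: 1.3598


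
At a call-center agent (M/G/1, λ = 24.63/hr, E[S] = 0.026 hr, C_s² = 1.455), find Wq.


ρ = λ·E[S] = 24.63·0.026 = 0.6404
E[S²] = E[S]²(1+C_s²) = 0.026²·(1+1.455) = 0.001660
Wq = λ·E[S²]/(2(1−ρ)) = 24.63·0.001660/(2·0.3596) = 0.05683 hr

Final: 0.05683 hr


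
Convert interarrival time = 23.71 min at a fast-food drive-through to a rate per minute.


λ = 1/(interarrival time) in consistent units.
1 minute = 1 min, so λ = 1/23.71 = 0.04218 per minute

Final: 0.04218 /min


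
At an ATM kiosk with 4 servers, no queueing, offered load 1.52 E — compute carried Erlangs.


B(4,1.52) = 0.049614 (Erlang-B)
Carried load = a(1 − B) = 1.52·(1 − 0.049614) = 1.52·0.950386 = 1.4446 E

Final: 1.4446 Erlangs


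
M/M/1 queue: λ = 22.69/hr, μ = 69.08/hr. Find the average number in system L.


ρ = λ/μ = 22.69/69.08 = 0.3285
L = ρ/(1−ρ) = 0.3285/(1 − 0.3285) = 0.3285/0.6715 = 0.4891

Final: 0.4891


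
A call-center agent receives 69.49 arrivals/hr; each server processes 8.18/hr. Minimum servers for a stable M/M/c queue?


Stability requires cμ > λ ⇔ c > λ/μ.
λ/μ = 69.49/8.18 = 8.4951
Minimum integer c = ⌊8.4951⌋ + 1 = 9
Check: 9·8.18 = 73.62 > 69.49, while 8·8.18 = 65.44 ≤ 69.49

Final: 9 servers


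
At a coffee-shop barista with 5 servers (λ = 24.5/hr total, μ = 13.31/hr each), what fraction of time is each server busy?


ρ = λ/(cμ) = 24.5/(5·13.31) = 24.5/66.55 = 0.3681

Final: 0.3681


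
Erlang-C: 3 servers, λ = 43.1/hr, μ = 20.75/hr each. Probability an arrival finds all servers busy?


a = λ/μ = 2.0771; ρ = a/3 = 0.6924
P₀ = 0.099114 (from M/M/c formula)
C(c,a) = [a^c/(c!(1−ρ))]·P₀ = [8.96143/(6·0.3076)]·0.099114
= 4.85508·0.099114 = 0.481207

Final: 0.481207


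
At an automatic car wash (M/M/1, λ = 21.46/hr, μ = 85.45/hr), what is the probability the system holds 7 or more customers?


ρ = 21.46/85.45 = 0.2511
P(N ≥ n) = ρ^n = 0.2511^7 = 0.00006301

Final: 0.00006301


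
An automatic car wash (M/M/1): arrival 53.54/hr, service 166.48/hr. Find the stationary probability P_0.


ρ = 53.54/166.48 = 0.3216
P_n = (1−ρ)·ρ^n = (1 − 0.3216)·0.3216^0 = 0.6784·1.000000 = 0.678400

Final: 0.678400


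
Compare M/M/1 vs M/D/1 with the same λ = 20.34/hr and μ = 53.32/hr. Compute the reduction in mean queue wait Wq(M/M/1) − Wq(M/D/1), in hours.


ρ = 20.34/53.32 = 0.3815
Wq(M/M/1) = ρ/(μ−λ) = 0.3815/32.98 = 0.01157 hr
Wq(M/D/1) = ρ/(2(μ−λ)) = 0.005783 hr
Savings = 0.01157 − 0.005783 = 0.005783 hr

Final: 0.005783 hr


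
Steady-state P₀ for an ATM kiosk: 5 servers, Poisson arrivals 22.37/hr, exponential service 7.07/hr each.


a = λ/μ = 22.37/7.07 = 3.1641; ρ = a/c = 0.6328
Σ_{k=0}^{4} a^k/k! (terms k=0..4) = 1.00000 + 3.16407 + 5.00568 + 5.27945 + 4.17614 = 18.62534
Tail: a^5/(5!(1−ρ)) = 317.12673/(120·0.3672) = 7.19725
P₀ = 1/(18.62534 + 7.19725) = 1/25.82259 = 0.038726

Final: 0.038726


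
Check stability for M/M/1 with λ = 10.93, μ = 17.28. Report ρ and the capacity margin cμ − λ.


Total capacity cμ = 1·17.28 = 17.28/hr
ρ = λ/(cμ) = 10.93/17.28 = 0.6325
Stable ⇔ ρ < 1: YES
Spare capacity = cμ − λ = 17.28 − 10.93 = 6.35/hr

Final: ρ = 0.6325; stable; margin = 6.35/hr


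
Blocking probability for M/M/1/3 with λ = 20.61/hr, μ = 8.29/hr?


ρ = λ/μ = 20.61/8.29 = 2.4861
P_K = (1−ρ)ρ^K/(1−ρ^(K+1)) = (-1.4861·15.366338)/(1 − 38.202681)
= -22.836343/-37.202681 = 0.613836

Final: 0.613836


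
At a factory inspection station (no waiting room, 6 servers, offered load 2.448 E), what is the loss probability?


B(c,a) = (a^c/c!) / Σ_{k=0}^{c} a^k/k!
a^6/6! = 0.298907
Σ terms (k=0..6): 1.00000 + 2.44800 + 2.99635 + 2.44502 + 1.49635 + 0.73262 + 0.29891 = 11.417251
B = 0.298907/11.417251 = 0.026180

Final: 0.026180


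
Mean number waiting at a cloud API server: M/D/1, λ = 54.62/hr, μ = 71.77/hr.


ρ = 54.62/71.77 = 0.7610
M/D/1: Lq = ρ²/(2(1−ρ)) = 0.5792/(2·0.2390) = 1.21190

Final: 1.21190


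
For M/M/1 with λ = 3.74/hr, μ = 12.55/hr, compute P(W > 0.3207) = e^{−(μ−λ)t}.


W ~ Exponential(μ−λ) for M/M/1.
μ − λ = 12.55 − 3.74 = 8.8100
P(W > t) = e^{−(μ−λ)t} = e^{−2.8254} = 0.059287

Final: 0.059287


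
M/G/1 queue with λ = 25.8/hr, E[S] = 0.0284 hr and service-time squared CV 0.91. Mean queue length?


ρ = λ·E[S] = 25.8·0.0284 = 0.7327
Lq = ρ²(1+C_s²)/(2(1−ρ)) = 0.5369·(1+0.91)/(2·0.2673)
= 0.5369·1.9100/0.5346 = 1.91828

Final: 1.91828


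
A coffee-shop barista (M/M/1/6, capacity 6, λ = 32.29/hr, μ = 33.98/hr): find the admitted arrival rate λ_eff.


ρ = 0.9503; P_K = (1−ρ)ρ^6/(1−ρ^7) = 0.121949
λ_eff = λ(1 − P_K) = 32.29·(1 − 0.121949) = 32.29·0.878051 = 28.3523 /hr

Final: 28.3523 /hr


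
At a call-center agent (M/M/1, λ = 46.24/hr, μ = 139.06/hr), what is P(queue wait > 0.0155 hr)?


ρ = 46.24/139.06 = 0.3325
P(Wq > t) = ρ·e^{−(μ−λ)t} = 0.3325·e^{−1.4387}
= 0.3325·0.237234 = 0.078885

Final: 0.078885


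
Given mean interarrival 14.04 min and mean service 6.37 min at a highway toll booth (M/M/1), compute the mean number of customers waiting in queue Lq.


λ = 60/14.04 = 4.2735 /hr
μ = 60/6.37 = 9.4192 /hr
ρ = λ/μ = 4.2735/9.4192 = 0.4537
Lq = ρ²/(1−ρ) = 0.2058/0.5463 = 0.3768

Final: 0.3768


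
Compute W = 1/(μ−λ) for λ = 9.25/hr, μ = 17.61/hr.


W = 1/(μ−λ) = 1/(17.61 − 9.25) = 1/8.36 = 0.1196 hr

Final: 0.1196 hr


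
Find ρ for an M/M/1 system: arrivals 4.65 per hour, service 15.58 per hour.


ρ = λ/μ = 4.65/15.58 = 0.2985

Final: 0.2985


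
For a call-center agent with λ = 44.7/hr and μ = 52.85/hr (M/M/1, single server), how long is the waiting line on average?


ρ = 44.7/52.85 = 0.8458
Lq = ρ²/(1−ρ) = 0.7154/0.1542 = 4.6389

Final: 4.6389


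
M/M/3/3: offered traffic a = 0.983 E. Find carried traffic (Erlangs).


B(3,0.983) = 0.060321 (Erlang-B)
Carried load = a(1 − B) = 0.983·(1 − 0.060321) = 0.983·0.939679 = 0.9237 E

Final: 0.9237 Erlangs


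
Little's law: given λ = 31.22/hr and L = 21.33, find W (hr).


W = L/λ = 21.33/31.22 = 0.6832 hr

Final: 0.6832 hr


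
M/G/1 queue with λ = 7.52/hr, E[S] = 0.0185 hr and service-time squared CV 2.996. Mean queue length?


ρ = λ·E[S] = 7.52·0.0185 = 0.1391
Lq = ρ²(1+C_s²)/(2(1−ρ)) = 0.01935·(1+2.996)/(2·0.8609)
= 0.01935·3.9960/1.7218 = 0.04492

Final: 0.04492


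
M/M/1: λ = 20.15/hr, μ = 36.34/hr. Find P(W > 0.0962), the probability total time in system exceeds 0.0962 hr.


W ~ Exponential(μ−λ) for M/M/1.
μ − λ = 36.34 − 20.15 = 16.1900
P(W > t) = e^{−(μ−λ)t} = e^{−1.5575} = 0.210667

Final: 0.210667


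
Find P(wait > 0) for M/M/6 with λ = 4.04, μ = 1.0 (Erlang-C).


a = λ/μ = 4.0400; ρ = a/6 = 0.6733
P₀ = 0.015937 (from M/M/c formula)
C(c,a) = [a^c/(c!(1−ρ))]·P₀ = [4347.98654/(720·0.3267)]·0.015937
= 18.48634·0.015937 = 0.294625

Final: 0.294625


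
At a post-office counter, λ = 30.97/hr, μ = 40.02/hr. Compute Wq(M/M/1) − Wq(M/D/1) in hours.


ρ = 30.97/40.02 = 0.7739
Wq(M/M/1) = ρ/(μ−λ) = 0.7739/9.05 = 0.08551 hr
Wq(M/D/1) = ρ/(2(μ−λ)) = 0.04275 hr
Savings = 0.08551 − 0.04275 = 0.04275 hr

Final: 0.04275 hr


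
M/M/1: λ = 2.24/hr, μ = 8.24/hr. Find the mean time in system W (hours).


W = 1/(μ−λ) = 1/(8.24 − 2.24) = 1/6.00 = 0.1667 hr

Final: 0.1667 hr


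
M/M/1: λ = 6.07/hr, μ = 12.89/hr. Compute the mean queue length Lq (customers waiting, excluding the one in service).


ρ = 6.07/12.89 = 0.4709
Lq = ρ²/(1−ρ) = 0.2218/0.5291 = 0.4191

Final: 0.4191


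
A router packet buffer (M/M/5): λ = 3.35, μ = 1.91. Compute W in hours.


a = 1.7539; ρ = 0.3508; P₀ = 0.172453
Lq = P₀·a^c·ρ/(c!(1−ρ)²) = 0.01985
Wq = Lq/λ = 0.01985/3.35 = 0.005926 hr
W = Wq + 1/μ = 0.005926 + 0.52356 = 0.52949 hr

Final: 0.52949 hr


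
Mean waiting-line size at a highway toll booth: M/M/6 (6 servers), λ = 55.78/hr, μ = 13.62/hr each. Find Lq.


a = λ/μ = 4.0954; ρ = a/6 = 0.6826
P₀ = 0.014948
Lq = P₀·a^c·ρ / (c!·(1−ρ)²) = 0.014948·4718.54840·0.6826/(720·0.10076)
= 0.66362

Final: 0.66362


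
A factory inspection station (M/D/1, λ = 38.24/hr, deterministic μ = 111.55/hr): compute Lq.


ρ = 38.24/111.55 = 0.3428
M/D/1: Lq = ρ²/(2(1−ρ)) = 0.1175/(2·0.6572) = 0.08941

Final: 0.08941


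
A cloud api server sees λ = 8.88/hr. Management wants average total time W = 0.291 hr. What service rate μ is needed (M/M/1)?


W = 1/(μ−λ) ⇒ μ − λ = 1/W = 1/0.291 = 3.4364
μ = λ + 1/W = 8.88 + 3.4364 = 12.3164 per hr

Final: 12.3164 /hr


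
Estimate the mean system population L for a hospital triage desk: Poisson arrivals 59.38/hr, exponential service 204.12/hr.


ρ = λ/μ = 59.38/204.12 = 0.2909
L = ρ/(1−ρ) = 0.2909/(1 − 0.2909) = 0.2909/0.7091 = 0.4103

Final: 0.4103


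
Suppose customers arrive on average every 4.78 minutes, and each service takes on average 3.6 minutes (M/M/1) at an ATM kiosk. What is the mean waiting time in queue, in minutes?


λ = 60/4.78 = 12.5523 /hr
μ = 60/3.6 = 16.6667 /hr
ρ = λ/μ = 12.5523/16.6667 = 0.7531
Wq = ρ/(μ−λ) = 0.7531/(16.6667−12.5523) = 0.18305 hr
In minutes: 0.18305·60 = 10.983 min

Final: 10.983 min


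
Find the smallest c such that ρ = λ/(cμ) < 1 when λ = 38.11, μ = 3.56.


Stability requires cμ > λ ⇔ c > λ/μ.
λ/μ = 38.11/3.56 = 10.7051
Minimum integer c = ⌊10.7051⌋ + 1 = 11
Check: 11·3.56 = 39.16 > 38.11, while 10·3.56 = 35.60 ≤ 38.11

Final: 11 servers


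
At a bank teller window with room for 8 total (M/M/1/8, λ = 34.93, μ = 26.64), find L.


ρ = 34.93/26.64 = 1.3112
L = ρ[1 − (K+1)ρ^K + Kρ^(K+1)] / [(1−ρ)(1−ρ^(K+1))]
Numerator: 1.3112·(1 − 9·8.736046 + 8·11.454583) = 18.372667
Denominator: (-0.3112)·(-10.454583) = 3.253322
L = 18.372667/3.253322 = 5.6474

Final: 5.6474


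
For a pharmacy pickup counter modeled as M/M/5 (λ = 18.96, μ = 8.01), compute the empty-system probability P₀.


a = λ/μ = 18.96/8.01 = 2.3670; ρ = a/c = 0.4734
Σ_{k=0}^{4} a^k/k! (terms k=0..4) = 1.00000 + 2.36704 + 2.80144 + 2.21038 + 1.30801 = 9.68687
Tail: a^5/(5!(1−ρ)) = 74.30689/(120·0.5266) = 1.17591
P₀ = 1/(9.68687 + 1.17591) = 1/10.86278 = 0.092057

Final: 0.092057


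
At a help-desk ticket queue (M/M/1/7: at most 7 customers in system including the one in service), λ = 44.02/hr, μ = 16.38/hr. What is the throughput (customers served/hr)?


ρ = 2.6874; P_K = (1−ρ)ρ^7/(1−ρ^8) = 0.628127
λ_eff = λ(1 − P_K) = 44.02·(1 − 0.628127) = 44.02·0.371873 = 16.3698 /hr

Final: 16.3698 /hr


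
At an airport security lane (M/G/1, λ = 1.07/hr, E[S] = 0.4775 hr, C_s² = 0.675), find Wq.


ρ = λ·E[S] = 1.07·0.4775 = 0.5109
E[S²] = E[S]²(1+C_s²) = 0.4775²·(1+0.675) = 0.381910
Wq = λ·E[S²]/(2(1−ρ)) = 1.07·0.381910/(2·0.4891) = 0.41777 hr

Final: 0.41777 hr


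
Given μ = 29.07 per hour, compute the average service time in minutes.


Mean service time = 1/μ = 1/29.07 hour = 0.03440 hour
In minutes: 0.03440 × 60 = 2.0640 min

Final: 2.0640 min


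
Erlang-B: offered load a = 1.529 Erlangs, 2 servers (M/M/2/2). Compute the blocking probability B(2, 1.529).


B(c,a) = (a^c/c!) / Σ_{k=0}^{c} a^k/k!
a^2/2! = 1.168920
Σ terms (k=0..2): 1.00000 + 1.52900 + 1.16892 = 3.697920
B = 1.168920/3.697920 = 0.316102

Final: 0.316102


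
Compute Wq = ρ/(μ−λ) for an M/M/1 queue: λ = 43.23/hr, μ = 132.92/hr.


ρ = 43.23/132.92 = 0.3252
Wq = ρ/(μ−λ) = 0.3252/(132.92 − 43.23) = 0.3252/89.69 = 0.003626 hr

Final: 0.003626 hr


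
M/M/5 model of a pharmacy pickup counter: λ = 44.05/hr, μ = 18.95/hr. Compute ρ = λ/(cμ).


ρ = λ/(cμ) = 44.05/(5·18.95) = 44.05/94.75 = 0.4649

Final: 0.4649


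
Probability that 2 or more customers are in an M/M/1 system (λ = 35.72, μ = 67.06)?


ρ = 35.72/67.06 = 0.5327
P(N ≥ n) = ρ^n = 0.5327^2 = 0.283724

Final: 0.283724


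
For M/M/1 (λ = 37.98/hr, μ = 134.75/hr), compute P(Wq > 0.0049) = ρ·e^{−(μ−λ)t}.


ρ = 37.98/134.75 = 0.2819
P(Wq > t) = ρ·e^{−(μ−λ)t} = 0.2819·e^{−0.4742}
= 0.2819·0.622400 = 0.175427

Final: 0.175427


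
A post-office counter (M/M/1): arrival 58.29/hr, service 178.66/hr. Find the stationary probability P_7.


ρ = 58.29/178.66 = 0.3263
P_n = (1−ρ)·ρ^n = (1 − 0.3263)·0.3263^7 = 0.6737·0.0003935 = 0.0002651

Final: 0.0002651


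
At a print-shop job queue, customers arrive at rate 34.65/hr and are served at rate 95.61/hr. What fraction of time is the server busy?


ρ = λ/μ = 34.65/95.61 = 0.3624

Final: 0.3624


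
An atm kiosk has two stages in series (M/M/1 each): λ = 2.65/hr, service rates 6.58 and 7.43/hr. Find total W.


Each node sees arrival rate λ = 2.65/hr (tandem ⇒ throughput preserved).
W₁ = 1/(μ₁−λ) = 1/(6.58−2.65) = 0.25445 hr
W₂ = 1/(μ₂−λ) = 1/(7.43−2.65) = 0.20921 hr
W_total = W₁ + W₂ = 0.25445 + 0.20921 = 0.46366 hr

Final: 0.46366 hr


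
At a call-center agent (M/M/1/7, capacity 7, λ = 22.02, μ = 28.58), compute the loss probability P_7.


ρ = λ/μ = 22.02/28.58 = 0.7705
P_K = (1−ρ)ρ^K/(1−ρ^(K+1)) = (0.2295·0.161171)/(1 − 0.124177)
= 0.036994/0.875823 = 0.042239

Final: 0.042239


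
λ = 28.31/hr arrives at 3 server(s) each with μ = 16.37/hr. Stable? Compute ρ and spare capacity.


Total capacity cμ = 3·16.37 = 49.11/hr
ρ = λ/(cμ) = 28.31/49.11 = 0.5765
Stable ⇔ ρ < 1: YES
Spare capacity = cμ − λ = 49.11 − 28.31 = 20.80/hr

Final: ρ = 0.5765; stable; margin = 20.80/hr


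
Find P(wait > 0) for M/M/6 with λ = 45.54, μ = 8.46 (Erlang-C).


a = λ/μ = 5.3830; ρ = a/6 = 0.8972
P₀ = 0.002232 (from M/M/c formula)
C(c,a) = [a^c/(c!(1−ρ))]·P₀ = [24329.65662/(720·0.1028)]·0.002232
= 328.59019·0.002232 = 0.733285

Final: 0.733285


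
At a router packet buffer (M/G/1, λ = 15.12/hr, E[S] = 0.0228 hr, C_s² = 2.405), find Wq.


ρ = λ·E[S] = 15.12·0.0228 = 0.3447
E[S²] = E[S]²(1+C_s²) = 0.0228²·(1+2.405) = 0.001770
Wq = λ·E[S²]/(2(1−ρ)) = 15.12·0.001770/(2·0.6553) = 0.02042 hr

Final: 0.02042 hr


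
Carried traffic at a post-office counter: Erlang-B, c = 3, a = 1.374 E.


B(3,1.374) = 0.115278 (Erlang-B)
Carried load = a(1 − B) = 1.374·(1 − 0.115278) = 1.374·0.884722 = 1.2156 E

Final: 1.2156 Erlangs


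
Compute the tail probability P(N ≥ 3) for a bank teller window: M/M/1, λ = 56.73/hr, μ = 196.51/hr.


ρ = 56.73/196.51 = 0.2887
P(N ≥ n) = ρ^n = 0.2887^3 = 0.024059

Final: 0.024059


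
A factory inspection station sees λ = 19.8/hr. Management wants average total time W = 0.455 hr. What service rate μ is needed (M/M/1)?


W = 1/(μ−λ) ⇒ μ − λ = 1/W = 1/0.455 = 2.1978
μ = λ + 1/W = 19.8 + 2.1978 = 21.9978 per hr

Final: 21.9978 /hr


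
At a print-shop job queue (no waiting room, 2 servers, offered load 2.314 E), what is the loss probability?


B(c,a) = (a^c/c!) / Σ_{k=0}^{c} a^k/k!
a^2/2! = 2.677298
Σ terms (k=0..2): 1.00000 + 2.31400 + 2.67730 = 5.991298
B = 2.677298/5.991298 = 0.446864

Final: 0.446864


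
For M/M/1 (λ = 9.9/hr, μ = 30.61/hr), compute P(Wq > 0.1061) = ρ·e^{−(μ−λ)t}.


ρ = 9.9/30.61 = 0.3234
P(Wq > t) = ρ·e^{−(μ−λ)t} = 0.3234·e^{−2.1973}
= 0.3234·0.111099 = 0.035932

Final: 0.035932


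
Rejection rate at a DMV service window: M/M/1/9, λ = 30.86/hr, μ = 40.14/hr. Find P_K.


ρ = λ/μ = 30.86/40.14 = 0.7688
P_K = (1−ρ)ρ^K/(1−ρ^(K+1)) = (0.2312·0.093835)/(1 − 0.072142)
= 0.021694/0.927858 = 0.023381

Final: 0.023381


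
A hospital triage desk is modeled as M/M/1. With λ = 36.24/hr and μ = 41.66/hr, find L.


ρ = λ/μ = 36.24/41.66 = 0.8699
L = ρ/(1−ρ) = 0.8699/(1 − 0.8699) = 0.8699/0.1301 = 6.6863

Final: 6.6863


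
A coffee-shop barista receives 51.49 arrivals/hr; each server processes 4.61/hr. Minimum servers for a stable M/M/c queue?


Stability requires cμ > λ ⇔ c > λ/μ.
λ/μ = 51.49/4.61 = 11.1692
Minimum integer c = ⌊11.1692⌋ + 1 = 12
Check: 12·4.61 = 55.32 > 51.49, while 11·4.61 = 50.71 ≤ 51.49

Final: 12 servers


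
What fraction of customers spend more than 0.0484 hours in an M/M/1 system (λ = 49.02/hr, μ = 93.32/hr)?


W ~ Exponential(μ−λ) for M/M/1.
μ − λ = 93.32 − 49.02 = 44.3000
P(W > t) = e^{−(μ−λ)t} = e^{−2.1441} = 0.117171

Final: 0.117171


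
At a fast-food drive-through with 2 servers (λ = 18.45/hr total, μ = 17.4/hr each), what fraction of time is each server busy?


ρ = λ/(cμ) = 18.45/(2·17.4) = 18.45/34.80 = 0.5302

Final: 0.5302


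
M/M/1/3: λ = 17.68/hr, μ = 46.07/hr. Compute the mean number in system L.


ρ = 17.68/46.07 = 0.3838
L = ρ[1 − (K+1)ρ^K + Kρ^(K+1)] / [(1−ρ)(1−ρ^(K+1))]
Numerator: 0.3838·(1 − 4·0.056519 + 3·0.021690) = 0.321976
Denominator: (0.6162)·(0.978310) = 0.602870
L = 0.321976/0.602870 = 0.5341

Final: 0.5341


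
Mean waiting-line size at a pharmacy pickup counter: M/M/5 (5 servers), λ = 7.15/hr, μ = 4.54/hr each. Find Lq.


a = λ/μ = 1.5749; ρ = a/5 = 0.3150
P₀ = 0.206601
Lq = P₀·a^c·ρ / (c!·(1−ρ)²) = 0.206601·9.68838·0.3150/(120·0.46926)
= 0.01120

Final: 0.01120


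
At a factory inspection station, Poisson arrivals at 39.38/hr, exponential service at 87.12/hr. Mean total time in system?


W = 1/(μ−λ) = 1/(87.12 − 39.38) = 1/47.74 = 0.02095 hr

Final: 0.02095 hr


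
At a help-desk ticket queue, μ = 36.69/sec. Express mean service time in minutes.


Mean service time = 1/μ = 1/36.69 second = 0.02726 second
In minutes: 0.02726 × 0.0166667 = 0.0004543 min

Final: 0.0004543 min


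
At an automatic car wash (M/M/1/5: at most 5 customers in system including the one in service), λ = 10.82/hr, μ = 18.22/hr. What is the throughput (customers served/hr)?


ρ = 0.5939; P_K = (1−ρ)ρ^5/(1−ρ^6) = 0.031373
λ_eff = λ(1 − P_K) = 10.82·(1 − 0.031373) = 10.82·0.968627 = 10.4805 /hr

Final: 10.4805 /hr


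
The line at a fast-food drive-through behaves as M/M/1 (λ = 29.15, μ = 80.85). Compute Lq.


ρ = 29.15/80.85 = 0.3605
Lq = ρ²/(1−ρ) = 0.1300/0.6395 = 0.2033

Final: 0.2033


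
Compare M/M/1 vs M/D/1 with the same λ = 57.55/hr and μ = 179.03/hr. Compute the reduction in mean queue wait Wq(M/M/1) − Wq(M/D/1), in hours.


ρ = 57.55/179.03 = 0.3215
Wq(M/M/1) = ρ/(μ−λ) = 0.3215/121.48 = 0.002646 hr
Wq(M/D/1) = ρ/(2(μ−λ)) = 0.001323 hr
Savings = 0.002646 − 0.001323 = 0.001323 hr

Final: 0.001323 hr


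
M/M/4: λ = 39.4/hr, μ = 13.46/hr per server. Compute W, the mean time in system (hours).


a = 2.9272; ρ = 0.7318; P₀ = 0.042021
Lq = P₀·a^c·ρ/(c!(1−ρ)²) = 1.30776
Wq = Lq/λ = 1.30776/39.4 = 0.03319 hr
W = Wq + 1/μ = 0.03319 + 0.07429 = 0.10749 hr

Final: 0.10749 hr


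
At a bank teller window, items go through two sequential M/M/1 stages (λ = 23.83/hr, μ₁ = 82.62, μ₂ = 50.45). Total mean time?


Each node sees arrival rate λ = 23.83/hr (tandem ⇒ throughput preserved).
W₁ = 1/(μ₁−λ) = 1/(82.62−23.83) = 0.01701 hr
W₂ = 1/(μ₂−λ) = 1/(50.45−23.83) = 0.03757 hr
W_total = W₁ + W₂ = 0.01701 + 0.03757 = 0.05458 hr

Final: 0.05458 hr


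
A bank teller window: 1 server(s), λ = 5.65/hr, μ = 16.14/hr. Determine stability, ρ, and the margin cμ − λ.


Total capacity cμ = 1·16.14 = 16.14/hr
ρ = λ/(cμ) = 5.65/16.14 = 0.3501
Stable ⇔ ρ < 1: YES
Spare capacity = cμ − λ = 16.14 − 5.65 = 10.49/hr

Final: ρ = 0.3501; stable; margin = 10.49/hr


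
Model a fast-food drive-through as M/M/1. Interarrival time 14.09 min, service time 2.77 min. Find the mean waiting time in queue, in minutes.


λ = 60/14.09 = 4.2583 /hr
μ = 60/2.77 = 21.6606 /hr
ρ = λ/μ = 4.2583/21.6606 = 0.1966
Wq = ρ/(μ−λ) = 0.1966/(21.6606−4.2583) = 0.01130 hr
In minutes: 0.01130·60 = 0.6778 min

Final: 0.6778 min


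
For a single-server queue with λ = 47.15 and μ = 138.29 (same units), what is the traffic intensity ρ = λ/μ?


ρ = λ/μ = 47.15/138.29 = 0.3410

Final: 0.3410


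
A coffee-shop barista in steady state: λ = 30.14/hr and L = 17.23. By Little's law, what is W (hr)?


W = L/λ = 17.23/30.14 = 0.5717 hr

Final: 0.5717 hr


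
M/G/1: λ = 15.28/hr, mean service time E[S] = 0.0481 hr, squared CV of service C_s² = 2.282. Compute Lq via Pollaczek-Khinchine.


ρ = λ·E[S] = 15.28·0.0481 = 0.7350
Lq = ρ²(1+C_s²)/(2(1−ρ)) = 0.5402·(1+2.282)/(2·0.2650)
= 0.5402·3.2820/0.5301 = 3.34462

Final: 3.34462


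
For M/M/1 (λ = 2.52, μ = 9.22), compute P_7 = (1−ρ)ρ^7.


ρ = 2.52/9.22 = 0.2733
P_n = (1−ρ)·ρ^n = (1 − 0.2733)·0.2733^7 = 0.7267·0.0001139 = 0.00008280

Final: 0.00008280


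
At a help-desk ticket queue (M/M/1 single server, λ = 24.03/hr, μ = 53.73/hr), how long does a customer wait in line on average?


ρ = 24.03/53.73 = 0.4472
Wq = ρ/(μ−λ) = 0.4472/(53.73 − 24.03) = 0.4472/29.70 = 0.01506 hr

Final: 0.01506 hr


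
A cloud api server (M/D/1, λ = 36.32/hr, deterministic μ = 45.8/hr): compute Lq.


ρ = 36.32/45.8 = 0.7930
M/D/1: Lq = ρ²/(2(1−ρ)) = 0.6289/(2·0.2070) = 1.51911

Final: 1.51911


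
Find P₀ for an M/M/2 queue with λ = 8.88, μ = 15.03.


a = λ/μ = 8.88/15.03 = 0.5908; ρ = a/c = 0.2954
Σ_{k=0}^{1} a^k/k! (terms k=0..1) = 1.00000 + 0.59082 = 1.59082
Tail: a^2/(2!(1−ρ)) = 0.34907/(2·0.7046) = 0.24771
P₀ = 1/(1.59082 + 0.24771) = 1/1.83853 = 0.543914

Final: 0.543914


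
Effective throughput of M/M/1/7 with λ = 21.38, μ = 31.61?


ρ = 0.6764; P_K = (1−ρ)ρ^7/(1−ρ^8) = 0.021917
λ_eff = λ(1 − P_K) = 21.38·(1 − 0.021917) = 21.38·0.978083 = 20.9114 /hr

Final: 20.9114 /hr


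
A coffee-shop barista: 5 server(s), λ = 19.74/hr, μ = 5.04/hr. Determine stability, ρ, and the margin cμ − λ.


Total capacity cμ = 5·5.04 = 25.20/hr
ρ = λ/(cμ) = 19.74/25.20 = 0.7833
Stable ⇔ ρ < 1: YES
Spare capacity = cμ − λ = 25.20 − 19.74 = 5.46/hr

Final: ρ = 0.7833; stable; margin = 5.46/hr


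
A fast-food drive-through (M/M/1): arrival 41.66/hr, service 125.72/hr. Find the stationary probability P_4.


ρ = 41.66/125.72 = 0.3314
P_n = (1−ρ)·ρ^n = (1 − 0.3314)·0.3314^4 = 0.6686·0.012058 = 0.008062

Final: 0.008062


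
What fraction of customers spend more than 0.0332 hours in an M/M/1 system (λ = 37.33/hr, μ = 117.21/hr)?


W ~ Exponential(μ−λ) for M/M/1.
μ − λ = 117.21 − 37.33 = 79.8800
P(W > t) = e^{−(μ−λ)t} = e^{−2.6520} = 0.070509

Final: 0.070509


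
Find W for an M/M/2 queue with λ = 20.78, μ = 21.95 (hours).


a = 0.9467; ρ = 0.4733; P₀ = 0.357452
Lq = P₀·a^c·ρ/(c!(1−ρ)²) = 0.27337
Wq = Lq/λ = 0.27337/20.78 = 0.01316 hr
W = Wq + 1/μ = 0.01316 + 0.04556 = 0.05871 hr

Final: 0.05871 hr


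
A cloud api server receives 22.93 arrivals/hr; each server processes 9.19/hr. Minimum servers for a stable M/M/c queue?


Stability requires cμ > λ ⇔ c > λ/μ.
λ/μ = 22.93/9.19 = 2.4951
Minimum integer c = ⌊2.4951⌋ + 1 = 3
Check: 3·9.19 = 27.57 > 22.93, while 2·9.19 = 18.38 ≤ 22.93

Final: 3 servers


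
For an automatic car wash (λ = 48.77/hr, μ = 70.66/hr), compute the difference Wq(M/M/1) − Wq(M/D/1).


ρ = 48.77/70.66 = 0.6902
Wq(M/M/1) = ρ/(μ−λ) = 0.6902/21.89 = 0.03153 hr
Wq(M/D/1) = ρ/(2(μ−λ)) = 0.01577 hr
Savings = 0.03153 − 0.01577 = 0.01577 hr

Final: 0.01577 hr


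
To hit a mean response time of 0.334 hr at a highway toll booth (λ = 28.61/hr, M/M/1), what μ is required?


W = 1/(μ−λ) ⇒ μ − λ = 1/W = 1/0.334 = 2.9940
μ = λ + 1/W = 28.61 + 2.9940 = 31.6040 per hr

Final: 31.6040 /hr


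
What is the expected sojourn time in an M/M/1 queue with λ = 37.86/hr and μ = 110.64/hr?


W = 1/(μ−λ) = 1/(110.64 − 37.86) = 1/72.78 = 0.01374 hr

Final: 0.01374 hr


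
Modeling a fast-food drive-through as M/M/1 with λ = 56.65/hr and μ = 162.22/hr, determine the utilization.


ρ = λ/μ = 56.65/162.22 = 0.3492

Final: 0.3492


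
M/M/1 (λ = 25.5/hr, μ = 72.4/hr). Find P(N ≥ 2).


ρ = 25.5/72.4 = 0.3522
P(N ≥ n) = ρ^n = 0.3522^2 = 0.124052

Final: 0.124052
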